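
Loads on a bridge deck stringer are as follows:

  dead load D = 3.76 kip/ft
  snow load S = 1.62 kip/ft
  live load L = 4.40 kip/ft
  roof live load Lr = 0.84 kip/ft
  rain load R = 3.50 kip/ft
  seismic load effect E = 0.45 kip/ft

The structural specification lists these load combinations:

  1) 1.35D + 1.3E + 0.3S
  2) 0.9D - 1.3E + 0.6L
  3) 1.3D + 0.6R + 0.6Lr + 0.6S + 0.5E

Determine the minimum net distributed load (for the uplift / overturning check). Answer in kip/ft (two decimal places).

1) 1.35(3.76) + 1.3(0.45) + 0.3(1.62) = 6.15
2) 0.9(3.76) - 1.3(0.45) + 0.6(4.40) = 5.44
3) 1.3(3.76) + 0.6(3.50) + 0.6(0.84) + 0.6(1.62) + 0.5(0.45) = 4.89 + 2.10 + 0.50 + 0.97 + 0.23 = 8.69
Combination 2 gives the minimum: 5.44 kip/ft.

5.44 kip/ft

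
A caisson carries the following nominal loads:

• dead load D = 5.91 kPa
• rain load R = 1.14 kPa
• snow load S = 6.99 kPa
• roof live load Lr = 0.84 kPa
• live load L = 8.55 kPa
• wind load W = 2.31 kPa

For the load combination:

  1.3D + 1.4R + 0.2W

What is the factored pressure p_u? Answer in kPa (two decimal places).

9.74 kPa

1.3(5.91) + 1.4(1.14) + 0.2(2.31) = 7.68 + 1.60 + 0.46 = 9.74
p_u = 9.74 kPa.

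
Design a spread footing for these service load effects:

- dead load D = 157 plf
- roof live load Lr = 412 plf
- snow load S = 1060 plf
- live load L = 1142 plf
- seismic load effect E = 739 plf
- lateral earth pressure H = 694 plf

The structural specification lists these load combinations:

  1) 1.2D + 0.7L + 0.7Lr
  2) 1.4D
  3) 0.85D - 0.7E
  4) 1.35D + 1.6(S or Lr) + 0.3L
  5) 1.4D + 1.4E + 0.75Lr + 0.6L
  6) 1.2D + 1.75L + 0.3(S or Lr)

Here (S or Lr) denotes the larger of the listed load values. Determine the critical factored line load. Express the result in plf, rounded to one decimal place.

(S or Lr) → S = 1060 plf.
1) 1.2(157) + 0.7(1142) + 0.7(412) = 188.4 + 799.4 + 288.4 = 1276.2
2) 1.4(157) = 219.8
3) 0.85(157) - 0.7(739) = -383.9
4) 1.35(157) + 1.6(1060) + 0.3(1142) = 212.0 + 1696.0 + 342.6 = 2250.6
5) 1.4(157) + 1.4(739) + 0.75(412) + 0.6(1142) = 219.8 + 1034.6 + 309.0 + 685.2 = 2248.6
6) 1.2(157) + 1.75(1142) + 0.3(1060) = 188.4 + 1998.5 + 318.0 = 2504.9
Combination 6 governs: w_u = 2504.9 plf.

2504.9 plf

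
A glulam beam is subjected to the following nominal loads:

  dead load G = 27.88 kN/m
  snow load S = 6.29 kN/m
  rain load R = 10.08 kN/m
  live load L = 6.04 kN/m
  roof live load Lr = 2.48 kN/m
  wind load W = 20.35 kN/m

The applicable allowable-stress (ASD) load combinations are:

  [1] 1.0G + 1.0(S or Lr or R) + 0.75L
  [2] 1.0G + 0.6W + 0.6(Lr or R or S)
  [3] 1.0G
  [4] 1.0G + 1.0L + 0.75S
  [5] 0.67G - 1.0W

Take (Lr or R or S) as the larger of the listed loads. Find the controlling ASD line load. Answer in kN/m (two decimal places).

(S or Lr or R) → R = 10.08 kN/m; (Lr or R or S) → R = 10.08 kN/m.
[1] 1.0(27.88) + 1.0(10.08) + 0.75(6.04) = 42.49
[2] 1.0(27.88) + 0.6(20.35) + 0.6(10.08) = 46.14
[3] 1.0(27.88) = 27.88
[4] 1.0(27.88) + 1.0(6.04) + 0.75(6.29) = 38.64
[5] 0.67(27.88) - 1.0(20.35) = -1.67
Combination 2 governs: w = 46.14 kN/m.

46.14 kN/m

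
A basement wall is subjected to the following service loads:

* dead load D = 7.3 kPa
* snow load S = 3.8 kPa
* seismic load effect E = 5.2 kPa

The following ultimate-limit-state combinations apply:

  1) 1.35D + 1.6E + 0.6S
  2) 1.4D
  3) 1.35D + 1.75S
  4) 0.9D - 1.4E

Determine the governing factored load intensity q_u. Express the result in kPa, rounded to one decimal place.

1) 1.35(7.3) + 1.6(5.2) + 0.6(3.8) = 9.9 + 8.3 + 2.3 = 20.5
2) 1.4(7.3) = 10.2
3) 1.35(7.3) + 1.75(3.8) = 16.5
4) 0.9(7.3) - 1.4(5.2) = 6.6 - 7.3 = -0.7
The controlling combination is 1, giving 20.5 kPa.

20.5 kPa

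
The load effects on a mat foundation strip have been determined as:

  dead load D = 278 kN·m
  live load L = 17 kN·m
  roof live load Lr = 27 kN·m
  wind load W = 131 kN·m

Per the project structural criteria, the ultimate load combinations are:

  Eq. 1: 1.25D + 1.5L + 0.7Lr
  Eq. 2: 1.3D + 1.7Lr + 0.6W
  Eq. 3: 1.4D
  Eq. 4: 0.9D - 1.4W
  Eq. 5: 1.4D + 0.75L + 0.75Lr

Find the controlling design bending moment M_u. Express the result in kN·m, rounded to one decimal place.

Eq. 1: 1.25(278) + 1.5(17) + 0.7(27) = 347.5 + 25.5 + 18.9 = 391.9
Eq. 2: 1.3(278) + 1.7(27) + 0.6(131) = 361.4 + 45.9 + 78.6 = 485.9
Eq. 3: 1.4(278) = 389.2
Eq. 4: 0.9(278) - 1.4(131) = 250.2 - 183.4 = 66.8
Eq. 5: 1.4(278) + 0.75(17) + 0.75(27) = 422.2
Combination 2 governs: M_u = 485.9 kN·m.

485.9 kN·m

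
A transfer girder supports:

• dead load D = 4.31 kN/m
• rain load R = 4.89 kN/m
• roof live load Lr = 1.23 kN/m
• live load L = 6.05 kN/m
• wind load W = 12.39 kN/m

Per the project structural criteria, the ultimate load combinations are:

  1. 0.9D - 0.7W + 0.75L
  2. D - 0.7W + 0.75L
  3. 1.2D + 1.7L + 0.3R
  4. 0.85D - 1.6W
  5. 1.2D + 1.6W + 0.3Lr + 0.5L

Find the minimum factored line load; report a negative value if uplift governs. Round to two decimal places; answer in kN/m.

-16.16 kN/m

1. 0.9(4.31) - 0.7(12.39) + 0.75(6.05) = -0.26
2. 1.0(4.31) - 0.7(12.39) + 0.75(6.05) = 0.17
3. 1.2(4.31) + 1.7(6.05) + 0.3(4.89) = 16.92
4. 0.85(4.31) - 1.6(12.39) = -16.16
5. 1.2(4.31) + 1.6(12.39) + 0.3(1.23) + 0.5(6.05) = 28.39
Combination 4 gives the minimum: -16.16 kN/m.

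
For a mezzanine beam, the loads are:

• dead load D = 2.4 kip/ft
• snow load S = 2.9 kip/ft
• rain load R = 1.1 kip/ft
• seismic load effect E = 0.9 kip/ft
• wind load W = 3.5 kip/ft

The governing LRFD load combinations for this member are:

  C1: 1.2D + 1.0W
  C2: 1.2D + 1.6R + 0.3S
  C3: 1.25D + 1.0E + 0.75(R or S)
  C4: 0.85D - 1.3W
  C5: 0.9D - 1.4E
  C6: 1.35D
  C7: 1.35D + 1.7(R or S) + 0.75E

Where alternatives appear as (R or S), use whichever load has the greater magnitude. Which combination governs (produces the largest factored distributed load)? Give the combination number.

Combination 7

(R or S) → S = 2.9 kip/ft.
C1: 1.2(2.4) + 1.0(3.5) = 2.88 + 3.50 = 6.38
C2: 1.2(2.4) + 1.6(1.1) + 0.3(2.9) = 2.88 + 1.76 + 0.87 = 5.51
C3: 1.25(2.4) + 1.0(0.9) + 0.75(2.9) = 3.00 + 0.90 + 2.18 = 6.08
C4: 0.85(2.4) - 1.3(3.5) = 2.04 - 4.55 = -2.51
C5: 0.9(2.4) - 1.4(0.9) = 2.16 - 1.26 = 0.90
C6: 1.35(2.4) = 3.24
C7: 1.35(2.4) + 1.7(2.9) + 0.75(0.9) = 3.24 + 4.93 + 0.68 = 8.85
The largest value is 8.85 kip/ft from combination 7.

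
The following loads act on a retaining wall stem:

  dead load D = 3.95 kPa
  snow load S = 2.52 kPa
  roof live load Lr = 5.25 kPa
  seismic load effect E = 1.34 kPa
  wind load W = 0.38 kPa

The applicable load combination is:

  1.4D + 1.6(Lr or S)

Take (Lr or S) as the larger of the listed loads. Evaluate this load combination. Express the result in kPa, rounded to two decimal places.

(Lr or S) → Lr = 5.25 kPa.
1.4(3.95) + 1.6(5.25) = 5.53 + 8.40 = 13.93
p_u = 13.93 kPa.

13.93 kPa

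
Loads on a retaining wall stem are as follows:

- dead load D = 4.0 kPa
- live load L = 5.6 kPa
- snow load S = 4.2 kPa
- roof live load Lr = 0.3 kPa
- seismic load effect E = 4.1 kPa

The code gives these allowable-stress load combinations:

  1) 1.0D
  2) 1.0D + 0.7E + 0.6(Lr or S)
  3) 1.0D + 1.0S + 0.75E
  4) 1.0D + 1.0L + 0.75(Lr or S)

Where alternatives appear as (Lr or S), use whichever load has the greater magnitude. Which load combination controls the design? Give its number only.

(Lr or S) → S = 4.2 kPa.
1) 1.0(4.0) = 4.00
2) 1.0(4.0) + 0.7(4.1) + 0.6(4.2) = 9.39
3) 1.0(4.0) + 1.0(4.2) + 0.75(4.1) = 11.28
4) 1.0(4.0) + 1.0(5.6) + 0.75(4.2) = 12.75
The largest value is 12.75 kPa from combination 4.

Combination 4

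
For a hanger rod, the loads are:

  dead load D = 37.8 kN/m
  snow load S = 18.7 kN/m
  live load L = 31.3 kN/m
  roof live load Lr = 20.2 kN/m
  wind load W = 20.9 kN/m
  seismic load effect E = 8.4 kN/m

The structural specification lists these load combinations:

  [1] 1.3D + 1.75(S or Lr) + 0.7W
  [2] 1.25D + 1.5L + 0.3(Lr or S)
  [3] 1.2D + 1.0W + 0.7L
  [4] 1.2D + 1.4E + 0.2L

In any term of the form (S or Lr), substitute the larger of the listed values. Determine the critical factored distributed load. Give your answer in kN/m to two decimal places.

100.26 kN/m

(S or Lr) → Lr = 20.2 kN/m; (Lr or S) → Lr = 20.2 kN/m.
[1] 1.3(37.8) + 1.75(20.2) + 0.7(20.9) = 49.14 + 35.35 + 14.63 = 99.12
[2] 1.25(37.8) + 1.5(31.3) + 0.3(20.2) = 47.25 + 46.95 + 6.06 = 100.26
[3] 1.2(37.8) + 1.0(20.9) + 0.7(31.3) = 45.36 + 20.90 + 21.91 = 88.17
[4] 1.2(37.8) + 1.4(8.4) + 0.2(31.3) = 45.36 + 11.76 + 6.26 = 63.38
Maximum is from combination 2.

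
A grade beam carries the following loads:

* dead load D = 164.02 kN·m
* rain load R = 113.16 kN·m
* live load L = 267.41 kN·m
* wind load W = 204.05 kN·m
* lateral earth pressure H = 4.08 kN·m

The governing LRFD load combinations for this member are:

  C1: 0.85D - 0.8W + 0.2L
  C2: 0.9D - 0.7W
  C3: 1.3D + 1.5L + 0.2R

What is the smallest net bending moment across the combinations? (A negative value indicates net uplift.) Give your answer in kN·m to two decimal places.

4.78 kN·m

C1: 0.85(164.02) - 0.8(204.05) + 0.2(267.41) = 139.42 - 163.24 + 53.48 = 29.66
C2: 0.9(164.02) - 0.7(204.05) = 147.62 - 142.84 = 4.78
C3: 1.3(164.02) + 1.5(267.41) + 0.2(113.16) = 636.97
Combination 2 gives the minimum: 4.78 kN·m.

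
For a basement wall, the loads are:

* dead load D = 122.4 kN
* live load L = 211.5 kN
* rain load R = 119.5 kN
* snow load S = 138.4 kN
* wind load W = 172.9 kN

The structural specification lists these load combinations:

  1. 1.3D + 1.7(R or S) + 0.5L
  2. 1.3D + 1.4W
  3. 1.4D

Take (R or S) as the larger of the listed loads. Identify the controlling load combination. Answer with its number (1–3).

Combination 1

(R or S) → S = 138.4 kN.
1. 1.3(122.4) + 1.7(138.4) + 0.5(211.5) = 159.12 + 235.28 + 105.75 = 500.15
2. 1.3(122.4) + 1.4(172.9) = 159.12 + 242.06 = 401.18
3. 1.4(122.4) = 171.36
The largest value is 500.15 kN from combination 1.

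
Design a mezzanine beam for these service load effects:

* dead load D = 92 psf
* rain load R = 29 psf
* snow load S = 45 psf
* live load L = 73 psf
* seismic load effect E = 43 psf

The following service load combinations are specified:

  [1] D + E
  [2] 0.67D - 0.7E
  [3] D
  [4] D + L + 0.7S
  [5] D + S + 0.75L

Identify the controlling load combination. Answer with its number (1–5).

Combination 4

[1] 1.0(92) + 1.0(43) = 135.0
[2] 0.67(92) - 0.7(43) = 31.5
[3] 1.0(92) = 92.0
[4] 1.0(92) + 1.0(73) + 0.7(45) = 196.5
[5] 1.0(92) + 1.0(45) + 0.75(73) = 191.8
The largest value is 196.5 psf from combination 4.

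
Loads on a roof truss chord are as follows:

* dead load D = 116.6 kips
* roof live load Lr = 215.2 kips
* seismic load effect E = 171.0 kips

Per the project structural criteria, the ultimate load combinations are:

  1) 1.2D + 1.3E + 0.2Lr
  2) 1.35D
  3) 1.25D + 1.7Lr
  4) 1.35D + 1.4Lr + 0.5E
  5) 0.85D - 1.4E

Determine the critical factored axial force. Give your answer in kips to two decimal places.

544.19 kips

1) 1.2(116.6) + 1.3(171.0) + 0.2(215.2) = 139.92 + 222.30 + 43.04 = 405.26
2) 1.35(116.6) = 157.41
3) 1.25(116.6) + 1.7(215.2) = 145.75 + 365.84 = 511.59
4) 1.35(116.6) + 1.4(215.2) + 0.5(171.0) = 157.41 + 301.28 + 85.50 = 544.19
5) 0.85(116.6) - 1.4(171.0) = 99.11 - 239.40 = -140.29
Combination 4 governs: P_u = 544.19 kips.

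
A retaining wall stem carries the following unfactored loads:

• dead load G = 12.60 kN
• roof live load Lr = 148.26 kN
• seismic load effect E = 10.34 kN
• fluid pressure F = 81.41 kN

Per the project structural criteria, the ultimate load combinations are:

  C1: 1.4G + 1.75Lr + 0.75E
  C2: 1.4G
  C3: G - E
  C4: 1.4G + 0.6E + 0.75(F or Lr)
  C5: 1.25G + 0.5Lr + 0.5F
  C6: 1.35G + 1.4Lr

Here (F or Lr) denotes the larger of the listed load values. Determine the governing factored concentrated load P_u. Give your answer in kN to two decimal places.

(F or Lr) → Lr = 148.26 kN.
C1: 1.4(12.60) + 1.75(148.26) + 0.75(10.34) = 284.85
C2: 1.4(12.60) = 17.64
C3: 1.0(12.60) - 1.0(10.34) = 2.26
C4: 1.4(12.60) + 0.6(10.34) + 0.75(148.26) = 135.04
C5: 1.25(12.60) + 0.5(148.26) + 0.5(81.41) = 130.59
C6: 1.35(12.60) + 1.4(148.26) = 224.57
Maximum is from combination 1.

284.85 kN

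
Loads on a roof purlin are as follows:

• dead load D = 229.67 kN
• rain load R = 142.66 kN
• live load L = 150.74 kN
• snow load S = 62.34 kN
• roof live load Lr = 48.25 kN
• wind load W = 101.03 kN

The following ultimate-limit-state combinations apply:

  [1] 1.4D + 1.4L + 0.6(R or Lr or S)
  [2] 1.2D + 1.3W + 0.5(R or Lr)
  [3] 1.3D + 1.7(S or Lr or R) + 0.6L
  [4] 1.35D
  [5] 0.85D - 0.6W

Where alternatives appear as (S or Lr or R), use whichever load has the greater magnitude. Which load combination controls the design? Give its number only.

(R or Lr or S) → R = 142.66 kN; (R or Lr) → R = 142.66 kN; (S or Lr or R) → R = 142.66 kN.
[1] 1.4(229.67) + 1.4(150.74) + 0.6(142.66) = 618.17
[2] 1.2(229.67) + 1.3(101.03) + 0.5(142.66) = 275.60 + 131.34 + 71.33 = 478.27
[3] 1.3(229.67) + 1.7(142.66) + 0.6(150.74) = 631.54
[4] 1.35(229.67) = 310.05
[5] 0.85(229.67) - 0.6(101.03) = 195.22 - 60.62 = 134.60
The largest value is 631.54 kN from combination 3.

Combination 3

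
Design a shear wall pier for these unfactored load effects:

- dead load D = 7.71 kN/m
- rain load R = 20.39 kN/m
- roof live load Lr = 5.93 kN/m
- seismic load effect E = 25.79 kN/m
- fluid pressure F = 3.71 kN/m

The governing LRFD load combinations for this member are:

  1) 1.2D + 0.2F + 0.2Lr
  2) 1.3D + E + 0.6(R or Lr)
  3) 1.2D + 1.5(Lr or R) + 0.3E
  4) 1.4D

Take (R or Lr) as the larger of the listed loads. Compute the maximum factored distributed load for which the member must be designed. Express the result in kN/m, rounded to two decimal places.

48.05 kN/m

(R or Lr) → R = 20.39 kN/m; (Lr or R) → R = 20.39 kN/m.
1) 1.2(7.71) + 0.2(3.71) + 0.2(5.93) = 11.18
2) 1.3(7.71) + 1.0(25.79) + 0.6(20.39) = 48.05
3) 1.2(7.71) + 1.5(20.39) + 0.3(25.79) = 47.57
4) 1.4(7.71) = 10.79
Combination 2 governs: w_u = 48.05 kN/m.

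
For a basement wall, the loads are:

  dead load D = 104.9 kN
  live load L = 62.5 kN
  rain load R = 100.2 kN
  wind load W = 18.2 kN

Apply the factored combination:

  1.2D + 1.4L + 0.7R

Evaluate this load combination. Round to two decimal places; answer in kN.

1.2(104.9) + 1.4(62.5) + 0.7(100.2) = 125.88 + 87.50 + 70.14 = 283.52
P_u = 283.52 kN.

283.52 kN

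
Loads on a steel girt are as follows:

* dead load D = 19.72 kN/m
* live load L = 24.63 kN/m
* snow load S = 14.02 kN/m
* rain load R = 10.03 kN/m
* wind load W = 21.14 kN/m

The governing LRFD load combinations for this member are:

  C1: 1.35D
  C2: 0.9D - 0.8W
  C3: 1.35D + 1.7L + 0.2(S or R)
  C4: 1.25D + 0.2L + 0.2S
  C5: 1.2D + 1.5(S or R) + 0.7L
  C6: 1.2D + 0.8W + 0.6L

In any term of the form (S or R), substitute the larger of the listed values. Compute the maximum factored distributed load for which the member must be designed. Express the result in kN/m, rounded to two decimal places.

71.30 kN/m

(S or R) → S = 14.02 kN/m.
C1: 1.35(19.72) = 26.62
C2: 0.9(19.72) - 0.8(21.14) = 17.75 - 16.91 = 0.84
C3: 1.35(19.72) + 1.7(24.63) + 0.2(14.02) = 71.30
C4: 1.25(19.72) + 0.2(24.63) + 0.2(14.02) = 24.65 + 4.93 + 2.80 = 32.38
C5: 1.2(19.72) + 1.5(14.02) + 0.7(24.63) = 61.94
C6: 1.2(19.72) + 0.8(21.14) + 0.6(24.63) = 23.66 + 16.91 + 14.78 = 55.35
The controlling combination is 3, giving 71.30 kN/m.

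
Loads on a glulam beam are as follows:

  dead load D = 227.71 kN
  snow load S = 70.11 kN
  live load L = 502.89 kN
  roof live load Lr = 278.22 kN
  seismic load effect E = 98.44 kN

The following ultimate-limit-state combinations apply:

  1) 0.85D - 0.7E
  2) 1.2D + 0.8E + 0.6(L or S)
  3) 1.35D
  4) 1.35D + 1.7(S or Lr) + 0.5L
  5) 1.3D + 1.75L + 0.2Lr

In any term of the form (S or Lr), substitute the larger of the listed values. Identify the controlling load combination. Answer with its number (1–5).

Combination 5

(L or S) → L = 502.89 kN; (S or Lr) → Lr = 278.22 kN.
1) 0.85(227.71) - 0.7(98.44) = 124.65
2) 1.2(227.71) + 0.8(98.44) + 0.6(502.89) = 653.74
3) 1.35(227.71) = 307.41
4) 1.35(227.71) + 1.7(278.22) + 0.5(502.89) = 307.41 + 472.97 + 251.45 = 1031.83
5) 1.3(227.71) + 1.75(502.89) + 0.2(278.22) = 296.02 + 880.06 + 55.64 = 1231.72
The largest value is 1231.72 kN from combination 5.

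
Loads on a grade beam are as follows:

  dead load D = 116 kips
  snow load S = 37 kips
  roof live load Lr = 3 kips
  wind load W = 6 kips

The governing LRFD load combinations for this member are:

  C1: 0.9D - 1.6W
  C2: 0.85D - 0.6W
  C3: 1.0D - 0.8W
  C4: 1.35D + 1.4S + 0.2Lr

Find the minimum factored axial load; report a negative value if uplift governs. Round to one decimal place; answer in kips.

94.8 kips

C1: 0.9(116) - 1.6(6) = 104.4 - 9.6 = 94.8
C2: 0.85(116) - 0.6(6) = 98.6 - 3.6 = 95.0
C3: 1.0(116) - 0.8(6) = 116.0 - 4.8 = 111.2
C4: 1.35(116) + 1.4(37) + 0.2(3) = 156.6 + 51.8 + 0.6 = 209.0
Combination 1 gives the minimum: 94.8 kips.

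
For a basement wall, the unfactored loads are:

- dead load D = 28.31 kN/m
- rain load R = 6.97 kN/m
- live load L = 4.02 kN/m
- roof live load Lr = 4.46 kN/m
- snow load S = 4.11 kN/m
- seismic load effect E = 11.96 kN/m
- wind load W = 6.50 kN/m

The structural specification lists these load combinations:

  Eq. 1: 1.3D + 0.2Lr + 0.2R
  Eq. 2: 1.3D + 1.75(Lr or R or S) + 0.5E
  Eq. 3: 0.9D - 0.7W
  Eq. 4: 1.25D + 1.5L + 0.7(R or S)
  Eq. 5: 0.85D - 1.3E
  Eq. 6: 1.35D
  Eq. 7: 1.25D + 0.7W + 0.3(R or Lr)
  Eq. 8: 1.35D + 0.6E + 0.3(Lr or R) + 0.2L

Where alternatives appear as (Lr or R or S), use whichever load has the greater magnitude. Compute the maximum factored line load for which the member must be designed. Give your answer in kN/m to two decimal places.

(Lr or R or S) → R = 6.97 kN/m; (R or S) → R = 6.97 kN/m; (R or Lr) → R = 6.97 kN/m; (Lr or R) → R = 6.97 kN/m.
Eq. 1: 1.3(28.31) + 0.2(4.46) + 0.2(6.97) = 39.09
Eq. 2: 1.3(28.31) + 1.75(6.97) + 0.5(11.96) = 54.98
Eq. 3: 0.9(28.31) - 0.7(6.50) = 20.93
Eq. 4: 1.25(28.31) + 1.5(4.02) + 0.7(6.97) = 46.30
Eq. 5: 0.85(28.31) - 1.3(11.96) = 8.52
Eq. 6: 1.35(28.31) = 38.22
Eq. 7: 1.25(28.31) + 0.7(6.50) + 0.3(6.97) = 42.03
Eq. 8: 1.35(28.31) + 0.6(11.96) + 0.3(6.97) + 0.2(4.02) = 48.29
The controlling combination is 2, giving 54.98 kN/m.

54.98 kN/m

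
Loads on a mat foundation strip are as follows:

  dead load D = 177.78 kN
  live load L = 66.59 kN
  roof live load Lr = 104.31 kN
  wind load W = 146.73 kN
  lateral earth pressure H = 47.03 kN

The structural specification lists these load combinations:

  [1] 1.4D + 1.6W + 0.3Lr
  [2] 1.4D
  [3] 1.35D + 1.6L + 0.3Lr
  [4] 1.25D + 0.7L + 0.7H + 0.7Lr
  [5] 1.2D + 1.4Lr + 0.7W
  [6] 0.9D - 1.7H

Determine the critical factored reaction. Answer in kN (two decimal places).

[1] 1.4(177.78) + 1.6(146.73) + 0.3(104.31) = 248.89 + 234.77 + 31.29 = 514.95
[2] 1.4(177.78) = 248.89
[3] 1.35(177.78) + 1.6(66.59) + 0.3(104.31) = 377.84
[4] 1.25(177.78) + 0.7(66.59) + 0.7(47.03) + 0.7(104.31) = 222.23 + 46.61 + 32.92 + 73.02 = 374.78
[5] 1.2(177.78) + 1.4(104.31) + 0.7(146.73) = 213.34 + 146.03 + 102.71 = 462.08
[6] 0.9(177.78) - 1.7(47.03) = 160.00 - 79.95 = 80.05
Combination 1 governs: V_u = 514.95 kN.

514.95 kN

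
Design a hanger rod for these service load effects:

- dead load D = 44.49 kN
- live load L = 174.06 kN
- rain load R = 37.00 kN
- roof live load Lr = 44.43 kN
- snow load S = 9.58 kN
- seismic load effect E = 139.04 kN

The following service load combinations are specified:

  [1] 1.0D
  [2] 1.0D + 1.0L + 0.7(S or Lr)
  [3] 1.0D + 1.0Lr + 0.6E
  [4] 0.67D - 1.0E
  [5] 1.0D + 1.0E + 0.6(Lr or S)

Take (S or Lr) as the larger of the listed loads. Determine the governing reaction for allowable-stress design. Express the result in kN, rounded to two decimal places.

(S or Lr) → Lr = 44.43 kN; (Lr or S) → Lr = 44.43 kN.
[1] 1.0(44.49) = 44.49
[2] 1.0(44.49) + 1.0(174.06) + 0.7(44.43) = 249.65
[3] 1.0(44.49) + 1.0(44.43) + 0.6(139.04) = 172.34
[4] 0.67(44.49) - 1.0(139.04) = -109.23
[5] 1.0(44.49) + 1.0(139.04) + 0.6(44.43) = 210.19
Combination 2 governs: V = 249.65 kN.

249.65 kN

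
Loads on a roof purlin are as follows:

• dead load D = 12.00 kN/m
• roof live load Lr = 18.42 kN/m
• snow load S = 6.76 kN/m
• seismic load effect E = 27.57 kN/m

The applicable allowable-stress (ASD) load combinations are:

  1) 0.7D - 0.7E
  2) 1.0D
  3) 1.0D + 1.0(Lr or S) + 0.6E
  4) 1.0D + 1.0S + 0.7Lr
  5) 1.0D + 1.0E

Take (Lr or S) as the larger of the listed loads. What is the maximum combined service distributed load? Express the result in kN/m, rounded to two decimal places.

46.96 kN/m

(Lr or S) → Lr = 18.42 kN/m.
1) 0.7(12.00) - 0.7(27.57) = 8.40 - 19.30 = -10.90
2) 1.0(12.00) = 12.00
3) 1.0(12.00) + 1.0(18.42) + 0.6(27.57) = 12.00 + 18.42 + 16.54 = 46.96
4) 1.0(12.00) + 1.0(6.76) + 0.7(18.42) = 12.00 + 6.76 + 12.89 = 31.65
5) 1.0(12.00) + 1.0(27.57) = 12.00 + 27.57 = 39.57
Combination 3 governs: w = 46.96 kN/m.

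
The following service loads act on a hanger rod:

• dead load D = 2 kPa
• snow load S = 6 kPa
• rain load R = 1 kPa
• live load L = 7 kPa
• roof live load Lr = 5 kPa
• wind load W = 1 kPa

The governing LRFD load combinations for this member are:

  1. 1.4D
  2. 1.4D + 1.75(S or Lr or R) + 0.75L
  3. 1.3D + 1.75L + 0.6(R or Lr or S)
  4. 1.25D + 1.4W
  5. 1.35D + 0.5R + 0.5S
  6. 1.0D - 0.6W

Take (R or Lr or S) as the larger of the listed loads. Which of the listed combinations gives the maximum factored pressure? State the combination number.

Combination 2

(S or Lr or R) → S = 6 kPa; (R or Lr or S) → S = 6 kPa.
1. 1.4(2) = 2.80
2. 1.4(2) + 1.75(6) + 0.75(7) = 2.80 + 10.50 + 5.25 = 18.55
3. 1.3(2) + 1.75(7) + 0.6(6) = 2.60 + 12.25 + 3.60 = 18.45
4. 1.25(2) + 1.4(1) = 2.50 + 1.40 = 3.90
5. 1.35(2) + 0.5(1) + 0.5(6) = 2.70 + 0.50 + 3.00 = 6.20
6. 1.0(2) - 0.6(1) = 2.00 - 0.60 = 1.40
The largest value is 18.55 kPa from combination 2.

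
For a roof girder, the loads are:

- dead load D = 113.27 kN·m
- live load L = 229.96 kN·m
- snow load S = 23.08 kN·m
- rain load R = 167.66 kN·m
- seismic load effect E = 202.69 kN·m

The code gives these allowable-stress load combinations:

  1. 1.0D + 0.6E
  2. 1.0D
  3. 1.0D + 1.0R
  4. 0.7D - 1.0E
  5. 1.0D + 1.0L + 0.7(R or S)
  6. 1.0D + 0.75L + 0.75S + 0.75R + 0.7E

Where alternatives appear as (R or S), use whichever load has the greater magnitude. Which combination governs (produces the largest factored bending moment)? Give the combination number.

Combination 6

(R or S) → R = 167.66 kN·m.
1. 1.0(113.27) + 0.6(202.69) = 113.27 + 121.61 = 234.88
2. 1.0(113.27) = 113.27
3. 1.0(113.27) + 1.0(167.66) = 113.27 + 167.66 = 280.93
4. 0.7(113.27) - 1.0(202.69) = 79.29 - 202.69 = -123.40
5. 1.0(113.27) + 1.0(229.96) + 0.7(167.66) = 113.27 + 229.96 + 117.36 = 460.59
6. 1.0(113.27) + 0.75(229.96) + 0.75(23.08) + 0.75(167.66) + 0.7(202.69) = 113.27 + 172.47 + 17.31 + 125.75 + 141.88 = 570.68
The largest value is 570.68 kN·m from combination 6.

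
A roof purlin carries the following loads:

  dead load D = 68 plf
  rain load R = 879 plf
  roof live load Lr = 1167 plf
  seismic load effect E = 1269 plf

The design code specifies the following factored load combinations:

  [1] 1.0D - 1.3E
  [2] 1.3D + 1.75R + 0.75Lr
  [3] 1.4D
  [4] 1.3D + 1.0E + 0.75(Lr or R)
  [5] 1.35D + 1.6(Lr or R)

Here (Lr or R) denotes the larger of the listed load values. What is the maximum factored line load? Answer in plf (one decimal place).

2501.9 plf

(Lr or R) → Lr = 1167 plf.
[1] 1.0(68) - 1.3(1269) = 68.0 - 1649.7 = -1581.7
[2] 1.3(68) + 1.75(879) + 0.75(1167) = 2501.9
[3] 1.4(68) = 95.2
[4] 1.3(68) + 1.0(1269) + 0.75(1167) = 88.4 + 1269.0 + 875.3 = 2232.7
[5] 1.35(68) + 1.6(1167) = 91.8 + 1867.2 = 1959.0
Combination 2 governs: w_u = 2501.9 plf.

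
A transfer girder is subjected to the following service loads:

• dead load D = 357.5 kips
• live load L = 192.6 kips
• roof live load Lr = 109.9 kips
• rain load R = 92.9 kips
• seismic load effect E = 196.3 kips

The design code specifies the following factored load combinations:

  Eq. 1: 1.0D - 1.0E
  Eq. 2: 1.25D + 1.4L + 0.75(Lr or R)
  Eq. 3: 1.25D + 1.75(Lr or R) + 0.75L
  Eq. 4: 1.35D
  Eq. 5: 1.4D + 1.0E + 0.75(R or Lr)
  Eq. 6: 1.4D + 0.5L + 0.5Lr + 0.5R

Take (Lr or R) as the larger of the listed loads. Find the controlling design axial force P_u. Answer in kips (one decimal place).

(Lr or R) → Lr = 109.9 kips; (R or Lr) → Lr = 109.9 kips.
Eq. 1: 1.0(357.5) - 1.0(196.3) = 357.5 - 196.3 = 161.2
Eq. 2: 1.25(357.5) + 1.4(192.6) + 0.75(109.9) = 446.9 + 269.6 + 82.4 = 798.9
Eq. 3: 1.25(357.5) + 1.75(109.9) + 0.75(192.6) = 446.9 + 192.3 + 144.5 = 783.7
Eq. 4: 1.35(357.5) = 482.6
Eq. 5: 1.4(357.5) + 1.0(196.3) + 0.75(109.9) = 500.5 + 196.3 + 82.4 = 779.2
Eq. 6: 1.4(357.5) + 0.5(192.6) + 0.5(109.9) + 0.5(92.9) = 698.2
Combination 2 governs: P_u = 798.9 kips.

798.9 kips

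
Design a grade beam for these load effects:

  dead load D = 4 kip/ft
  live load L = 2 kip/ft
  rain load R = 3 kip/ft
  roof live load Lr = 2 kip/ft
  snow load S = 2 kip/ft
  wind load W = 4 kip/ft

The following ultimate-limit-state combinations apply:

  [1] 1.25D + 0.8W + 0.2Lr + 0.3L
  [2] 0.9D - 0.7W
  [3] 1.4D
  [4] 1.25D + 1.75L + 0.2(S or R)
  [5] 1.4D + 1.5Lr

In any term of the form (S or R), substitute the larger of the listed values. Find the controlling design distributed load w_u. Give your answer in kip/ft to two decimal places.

9.20 kip/ft

(S or R) → R = 3 kip/ft.
[1] 1.25(4) + 0.8(4) + 0.2(2) + 0.3(2) = 9.20
[2] 0.9(4) - 0.7(4) = 0.80
[3] 1.4(4) = 5.60
[4] 1.25(4) + 1.75(2) + 0.2(3) = 9.10
[5] 1.4(4) + 1.5(2) = 8.60
The controlling combination is 1, giving 9.20 kip/ft.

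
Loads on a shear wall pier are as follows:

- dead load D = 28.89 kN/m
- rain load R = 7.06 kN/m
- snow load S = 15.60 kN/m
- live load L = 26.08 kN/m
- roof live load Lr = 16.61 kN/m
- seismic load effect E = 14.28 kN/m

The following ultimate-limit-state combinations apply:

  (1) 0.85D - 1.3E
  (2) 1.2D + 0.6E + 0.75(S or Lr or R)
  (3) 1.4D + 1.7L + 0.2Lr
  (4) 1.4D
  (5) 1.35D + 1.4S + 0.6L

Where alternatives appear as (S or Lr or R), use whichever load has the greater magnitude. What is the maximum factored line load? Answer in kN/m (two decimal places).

88.10 kN/m

(S or Lr or R) → Lr = 16.61 kN/m.
(1) 0.85(28.89) - 1.3(14.28) = 5.99
(2) 1.2(28.89) + 0.6(14.28) + 0.75(16.61) = 55.69
(3) 1.4(28.89) + 1.7(26.08) + 0.2(16.61) = 88.10
(4) 1.4(28.89) = 40.45
(5) 1.35(28.89) + 1.4(15.60) + 0.6(26.08) = 39.00 + 21.84 + 15.65 = 76.49
The controlling combination is 3, giving 88.10 kN/m.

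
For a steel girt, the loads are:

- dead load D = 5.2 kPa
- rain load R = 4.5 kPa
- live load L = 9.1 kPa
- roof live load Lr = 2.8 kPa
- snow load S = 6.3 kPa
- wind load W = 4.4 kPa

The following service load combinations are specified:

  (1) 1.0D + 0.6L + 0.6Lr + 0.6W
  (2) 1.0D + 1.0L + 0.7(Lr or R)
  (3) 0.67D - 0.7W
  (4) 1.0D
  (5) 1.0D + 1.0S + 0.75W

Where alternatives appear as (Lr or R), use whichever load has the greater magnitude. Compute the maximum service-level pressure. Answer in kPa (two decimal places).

(Lr or R) → R = 4.5 kPa.
(1) 1.0(5.2) + 0.6(9.1) + 0.6(2.8) + 0.6(4.4) = 5.20 + 5.46 + 1.68 + 2.64 = 14.98
(2) 1.0(5.2) + 1.0(9.1) + 0.7(4.5) = 5.20 + 9.10 + 3.15 = 17.45
(3) 0.67(5.2) - 0.7(4.4) = 3.48 - 3.08 = 0.40
(4) 1.0(5.2) = 5.20
(5) 1.0(5.2) + 1.0(6.3) + 0.75(4.4) = 5.20 + 6.30 + 3.30 = 14.80
The controlling combination is 2, giving 17.45 kPa.

17.45 kPa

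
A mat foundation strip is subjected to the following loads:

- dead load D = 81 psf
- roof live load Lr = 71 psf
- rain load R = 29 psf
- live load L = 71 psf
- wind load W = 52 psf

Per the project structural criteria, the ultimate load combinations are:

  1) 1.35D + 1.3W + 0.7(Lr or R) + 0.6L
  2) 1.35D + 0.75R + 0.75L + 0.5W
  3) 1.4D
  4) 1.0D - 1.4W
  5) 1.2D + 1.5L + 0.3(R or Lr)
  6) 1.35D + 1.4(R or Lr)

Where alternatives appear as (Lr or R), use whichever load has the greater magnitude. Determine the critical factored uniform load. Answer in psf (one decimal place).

269.3 psf

(Lr or R) → Lr = 71 psf; (R or Lr) → Lr = 71 psf.
1) 1.35(81) + 1.3(52) + 0.7(71) + 0.6(71) = 269.3
2) 1.35(81) + 0.75(29) + 0.75(71) + 0.5(52) = 210.4
3) 1.4(81) = 113.4
4) 1.0(81) - 1.4(52) = 8.2
5) 1.2(81) + 1.5(71) + 0.3(71) = 225.0
6) 1.35(81) + 1.4(71) = 208.8
Maximum is from combination 1.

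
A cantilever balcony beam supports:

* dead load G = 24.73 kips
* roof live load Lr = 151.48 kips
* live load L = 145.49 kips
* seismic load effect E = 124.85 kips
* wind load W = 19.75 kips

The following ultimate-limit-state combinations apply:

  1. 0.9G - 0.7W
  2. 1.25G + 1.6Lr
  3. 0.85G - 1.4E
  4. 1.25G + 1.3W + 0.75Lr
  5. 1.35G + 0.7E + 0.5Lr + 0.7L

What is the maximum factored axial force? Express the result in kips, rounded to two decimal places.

1. 0.9(24.73) - 0.7(19.75) = 22.26 - 13.83 = 8.43
2. 1.25(24.73) + 1.6(151.48) = 30.91 + 242.37 = 273.28
3. 0.85(24.73) - 1.4(124.85) = 21.02 - 174.79 = -153.77
4. 1.25(24.73) + 1.3(19.75) + 0.75(151.48) = 30.91 + 25.68 + 113.61 = 170.20
5. 1.35(24.73) + 0.7(124.85) + 0.5(151.48) + 0.7(145.49) = 298.36
The controlling combination is 5, giving 298.36 kips.

298.36 kips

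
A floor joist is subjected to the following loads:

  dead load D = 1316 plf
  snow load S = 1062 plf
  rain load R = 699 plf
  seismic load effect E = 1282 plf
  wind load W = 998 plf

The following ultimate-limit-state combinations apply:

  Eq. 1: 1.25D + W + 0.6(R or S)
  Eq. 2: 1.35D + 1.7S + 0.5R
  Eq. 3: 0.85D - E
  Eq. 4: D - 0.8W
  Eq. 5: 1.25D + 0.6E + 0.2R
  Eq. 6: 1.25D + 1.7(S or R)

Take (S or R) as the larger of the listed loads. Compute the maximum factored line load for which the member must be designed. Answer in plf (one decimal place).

(R or S) → S = 1062 plf; (S or R) → S = 1062 plf.
Eq. 1: 1.25(1316) + 1.0(998) + 0.6(1062) = 1645.0 + 998.0 + 637.2 = 3280.2
Eq. 2: 1.35(1316) + 1.7(1062) + 0.5(699) = 1776.6 + 1805.4 + 349.5 = 3931.5
Eq. 3: 0.85(1316) - 1.0(1282) = 1118.6 - 1282.0 = -163.4
Eq. 4: 1.0(1316) - 0.8(998) = 1316.0 - 798.4 = 517.6
Eq. 5: 1.25(1316) + 0.6(1282) + 0.2(699) = 1645.0 + 769.2 + 139.8 = 2554.0
Eq. 6: 1.25(1316) + 1.7(1062) = 1645.0 + 1805.4 = 3450.4
Combination 2 governs: w_u = 3931.5 plf.

3931.5 plf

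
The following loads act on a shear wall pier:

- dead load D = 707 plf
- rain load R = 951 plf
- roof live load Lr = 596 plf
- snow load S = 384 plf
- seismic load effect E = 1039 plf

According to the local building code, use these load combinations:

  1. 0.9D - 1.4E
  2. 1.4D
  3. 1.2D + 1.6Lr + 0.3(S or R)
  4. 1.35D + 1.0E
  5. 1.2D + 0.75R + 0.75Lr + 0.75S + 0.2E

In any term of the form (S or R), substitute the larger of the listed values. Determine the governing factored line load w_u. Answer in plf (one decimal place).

(S or R) → R = 951 plf.
1. 0.9(707) - 1.4(1039) = -818.3
2. 1.4(707) = 989.8
3. 1.2(707) + 1.6(596) + 0.3(951) = 2087.3
4. 1.35(707) + 1.0(1039) = 1993.5
5. 1.2(707) + 0.75(951) + 0.75(596) + 0.75(384) + 0.2(1039) = 2504.5
Maximum is from combination 5.

2504.5 plf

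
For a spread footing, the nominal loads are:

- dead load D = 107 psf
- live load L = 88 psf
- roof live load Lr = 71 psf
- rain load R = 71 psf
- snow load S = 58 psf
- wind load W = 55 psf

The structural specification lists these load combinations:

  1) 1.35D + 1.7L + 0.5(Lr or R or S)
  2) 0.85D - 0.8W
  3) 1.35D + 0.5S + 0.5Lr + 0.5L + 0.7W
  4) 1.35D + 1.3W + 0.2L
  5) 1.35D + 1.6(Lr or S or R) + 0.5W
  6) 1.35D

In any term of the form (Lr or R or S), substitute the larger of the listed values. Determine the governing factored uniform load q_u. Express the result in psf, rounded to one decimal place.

329.6 psf

(Lr or R or S) → Lr = 71 psf; (Lr or S or R) → Lr = 71 psf.
1) 1.35(107) + 1.7(88) + 0.5(71) = 329.6
2) 0.85(107) - 0.8(55) = 47.0
3) 1.35(107) + 0.5(58) + 0.5(71) + 0.5(88) + 0.7(55) = 291.5
4) 1.35(107) + 1.3(55) + 0.2(88) = 233.6
5) 1.35(107) + 1.6(71) + 0.5(55) = 285.6
6) 1.35(107) = 144.5
Combination 1 governs: q_u = 329.6 psf.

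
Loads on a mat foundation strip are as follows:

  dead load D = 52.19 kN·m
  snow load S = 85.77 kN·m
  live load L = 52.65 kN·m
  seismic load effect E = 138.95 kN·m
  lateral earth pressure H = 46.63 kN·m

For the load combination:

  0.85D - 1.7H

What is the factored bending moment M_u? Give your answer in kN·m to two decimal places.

-34.91 kN·m

0.85(52.19) - 1.7(46.63) = 44.36 - 79.27 = -34.91
M_u = -34.91 kN·m.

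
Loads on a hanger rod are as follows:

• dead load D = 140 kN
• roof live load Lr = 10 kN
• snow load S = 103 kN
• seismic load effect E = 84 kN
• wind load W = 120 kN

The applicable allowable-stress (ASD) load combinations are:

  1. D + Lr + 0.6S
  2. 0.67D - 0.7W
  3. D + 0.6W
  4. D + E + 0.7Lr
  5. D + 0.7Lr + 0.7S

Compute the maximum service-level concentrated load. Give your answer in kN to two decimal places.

231.00 kN

1. 1.0(140) + 1.0(10) + 0.6(103) = 140.00 + 10.00 + 61.80 = 211.80
2. 0.67(140) - 0.7(120) = 93.80 - 84.00 = 9.80
3. 1.0(140) + 0.6(120) = 140.00 + 72.00 = 212.00
4. 1.0(140) + 1.0(84) + 0.7(10) = 140.00 + 84.00 + 7.00 = 231.00
5. 1.0(140) + 0.7(10) + 0.7(103) = 140.00 + 7.00 + 72.10 = 219.10
The controlling combination is 4, giving 231.00 kN.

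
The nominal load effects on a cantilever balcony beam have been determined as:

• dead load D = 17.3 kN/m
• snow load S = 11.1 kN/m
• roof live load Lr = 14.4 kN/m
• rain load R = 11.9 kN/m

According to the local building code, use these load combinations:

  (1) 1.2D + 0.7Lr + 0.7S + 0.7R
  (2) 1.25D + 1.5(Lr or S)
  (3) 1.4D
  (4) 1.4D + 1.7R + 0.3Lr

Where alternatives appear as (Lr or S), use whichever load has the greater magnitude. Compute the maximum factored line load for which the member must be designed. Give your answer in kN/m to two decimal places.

48.77 kN/m

(Lr or S) → Lr = 14.4 kN/m.
(1) 1.2(17.3) + 0.7(14.4) + 0.7(11.1) + 0.7(11.9) = 20.76 + 10.08 + 7.77 + 8.33 = 46.94
(2) 1.25(17.3) + 1.5(14.4) = 21.63 + 21.60 = 43.23
(3) 1.4(17.3) = 24.22
(4) 1.4(17.3) + 1.7(11.9) + 0.3(14.4) = 24.22 + 20.23 + 4.32 = 48.77
The controlling combination is 4, giving 48.77 kN/m.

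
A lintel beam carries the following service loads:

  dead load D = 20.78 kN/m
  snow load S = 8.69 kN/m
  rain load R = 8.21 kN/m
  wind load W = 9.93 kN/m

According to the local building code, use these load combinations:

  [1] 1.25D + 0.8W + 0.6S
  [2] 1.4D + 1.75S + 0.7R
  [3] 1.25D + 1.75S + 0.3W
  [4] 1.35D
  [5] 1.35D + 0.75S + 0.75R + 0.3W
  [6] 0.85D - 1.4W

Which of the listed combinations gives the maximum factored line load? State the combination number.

[1] 1.25(20.78) + 0.8(9.93) + 0.6(8.69) = 25.98 + 7.94 + 5.21 = 39.13
[2] 1.4(20.78) + 1.75(8.69) + 0.7(8.21) = 29.09 + 15.21 + 5.75 = 50.05
[3] 1.25(20.78) + 1.75(8.69) + 0.3(9.93) = 44.16
[4] 1.35(20.78) = 28.05
[5] 1.35(20.78) + 0.75(8.69) + 0.75(8.21) + 0.3(9.93) = 28.05 + 6.52 + 6.16 + 2.98 = 43.71
[6] 0.85(20.78) - 1.4(9.93) = 17.66 - 13.90 = 3.76
The largest value is 50.05 kN/m from combination 2.

Combination 2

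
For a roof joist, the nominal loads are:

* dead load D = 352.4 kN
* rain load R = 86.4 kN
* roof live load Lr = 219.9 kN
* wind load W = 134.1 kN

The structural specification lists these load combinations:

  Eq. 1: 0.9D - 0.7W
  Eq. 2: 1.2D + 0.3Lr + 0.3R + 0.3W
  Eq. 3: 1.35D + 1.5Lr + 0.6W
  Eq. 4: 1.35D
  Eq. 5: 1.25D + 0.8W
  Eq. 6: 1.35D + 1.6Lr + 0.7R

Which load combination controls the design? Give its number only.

Combination 6

Eq. 1: 0.9(352.4) - 0.7(134.1) = 317.16 - 93.87 = 223.29
Eq. 2: 1.2(352.4) + 0.3(219.9) + 0.3(86.4) + 0.3(134.1) = 422.88 + 65.97 + 25.92 + 40.23 = 555.00
Eq. 3: 1.35(352.4) + 1.5(219.9) + 0.6(134.1) = 475.74 + 329.85 + 80.46 = 886.05
Eq. 4: 1.35(352.4) = 475.74
Eq. 5: 1.25(352.4) + 0.8(134.1) = 440.50 + 107.28 = 547.78
Eq. 6: 1.35(352.4) + 1.6(219.9) + 0.7(86.4) = 475.74 + 351.84 + 60.48 = 888.06
The largest value is 888.06 kN from combination 6.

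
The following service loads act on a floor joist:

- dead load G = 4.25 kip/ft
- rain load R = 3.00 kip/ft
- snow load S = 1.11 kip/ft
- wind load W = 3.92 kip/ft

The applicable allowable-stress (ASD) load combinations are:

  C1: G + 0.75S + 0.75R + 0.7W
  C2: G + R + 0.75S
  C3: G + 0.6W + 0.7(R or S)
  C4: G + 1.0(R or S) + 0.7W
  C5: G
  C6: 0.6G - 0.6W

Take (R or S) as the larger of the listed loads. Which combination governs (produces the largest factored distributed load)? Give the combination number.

Combination 1

(R or S) → R = 3.00 kip/ft.
C1: 1.0(4.25) + 0.75(1.11) + 0.75(3.00) + 0.7(3.92) = 10.08
C2: 1.0(4.25) + 1.0(3.00) + 0.75(1.11) = 8.08
C3: 1.0(4.25) + 0.6(3.92) + 0.7(3.00) = 8.70
C4: 1.0(4.25) + 1.0(3.00) + 0.7(3.92) = 9.99
C5: 1.0(4.25) = 4.25
C6: 0.6(4.25) - 0.6(3.92) = 0.20
The largest value is 10.08 kip/ft from combination 1.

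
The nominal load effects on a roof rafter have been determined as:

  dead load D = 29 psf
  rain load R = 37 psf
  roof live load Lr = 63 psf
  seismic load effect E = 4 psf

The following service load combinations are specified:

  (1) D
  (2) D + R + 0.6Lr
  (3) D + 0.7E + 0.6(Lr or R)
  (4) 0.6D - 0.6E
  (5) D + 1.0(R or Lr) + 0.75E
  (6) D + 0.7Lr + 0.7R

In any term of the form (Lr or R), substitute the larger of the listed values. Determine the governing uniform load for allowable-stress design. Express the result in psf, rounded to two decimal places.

103.80 psf

(Lr or R) → Lr = 63 psf; (R or Lr) → Lr = 63 psf.
(1) 1.0(29) = 29.00
(2) 1.0(29) + 1.0(37) + 0.6(63) = 103.80
(3) 1.0(29) + 0.7(4) + 0.6(63) = 69.60
(4) 0.6(29) - 0.6(4) = 15.00
(5) 1.0(29) + 1.0(63) + 0.75(4) = 95.00
(6) 1.0(29) + 0.7(63) + 0.7(37) = 99.00
The controlling combination is 2, giving 103.80 psf.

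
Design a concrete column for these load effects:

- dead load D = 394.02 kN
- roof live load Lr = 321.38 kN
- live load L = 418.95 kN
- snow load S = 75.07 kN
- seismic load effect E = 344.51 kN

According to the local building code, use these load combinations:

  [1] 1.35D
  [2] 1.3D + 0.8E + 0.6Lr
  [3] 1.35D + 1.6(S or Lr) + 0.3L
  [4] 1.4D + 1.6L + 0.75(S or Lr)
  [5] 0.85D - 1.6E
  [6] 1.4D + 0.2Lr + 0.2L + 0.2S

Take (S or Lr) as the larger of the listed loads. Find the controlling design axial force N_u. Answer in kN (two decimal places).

(S or Lr) → Lr = 321.38 kN.
[1] 1.35(394.02) = 531.93
[2] 1.3(394.02) + 0.8(344.51) + 0.6(321.38) = 980.66
[3] 1.35(394.02) + 1.6(321.38) + 0.3(418.95) = 1171.82
[4] 1.4(394.02) + 1.6(418.95) + 0.75(321.38) = 1462.98
[5] 0.85(394.02) - 1.6(344.51) = 334.92 - 551.22 = -216.30
[6] 1.4(394.02) + 0.2(321.38) + 0.2(418.95) + 0.2(75.07) = 551.63 + 64.28 + 83.79 + 15.01 = 714.71
Maximum is from combination 4.

1462.98 kN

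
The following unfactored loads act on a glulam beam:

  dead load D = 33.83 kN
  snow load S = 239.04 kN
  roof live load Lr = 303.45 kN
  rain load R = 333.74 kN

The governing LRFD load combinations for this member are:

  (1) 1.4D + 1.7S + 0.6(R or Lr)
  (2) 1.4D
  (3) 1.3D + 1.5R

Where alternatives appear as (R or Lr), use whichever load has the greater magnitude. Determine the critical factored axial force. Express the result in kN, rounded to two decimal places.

653.97 kN

(R or Lr) → R = 333.74 kN.
(1) 1.4(33.83) + 1.7(239.04) + 0.6(333.74) = 47.36 + 406.37 + 200.24 = 653.97
(2) 1.4(33.83) = 47.36
(3) 1.3(33.83) + 1.5(333.74) = 43.98 + 500.61 = 544.59
Combination 1 governs: N_u = 653.97 kN.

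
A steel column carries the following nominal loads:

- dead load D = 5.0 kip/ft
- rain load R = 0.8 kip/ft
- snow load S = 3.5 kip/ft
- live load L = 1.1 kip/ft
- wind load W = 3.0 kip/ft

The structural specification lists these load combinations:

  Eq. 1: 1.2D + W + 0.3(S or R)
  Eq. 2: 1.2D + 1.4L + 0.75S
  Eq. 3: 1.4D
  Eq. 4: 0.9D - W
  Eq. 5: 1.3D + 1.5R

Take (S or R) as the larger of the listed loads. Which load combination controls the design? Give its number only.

(S or R) → S = 3.5 kip/ft.
Eq. 1: 1.2(5.0) + 1.0(3.0) + 0.3(3.5) = 6.00 + 3.00 + 1.05 = 10.05
Eq. 2: 1.2(5.0) + 1.4(1.1) + 0.75(3.5) = 6.00 + 1.54 + 2.63 = 10.17
Eq. 3: 1.4(5.0) = 7.00
Eq. 4: 0.9(5.0) - 1.0(3.0) = 4.50 - 3.00 = 1.50
Eq. 5: 1.3(5.0) + 1.5(0.8) = 6.50 + 1.20 = 7.70
The largest value is 10.17 kip/ft from combination 2.

Combination 2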